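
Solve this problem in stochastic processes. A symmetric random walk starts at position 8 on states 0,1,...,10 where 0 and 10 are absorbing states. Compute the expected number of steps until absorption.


For symmetric RW on 0,...,N with absorbing barriers, E(i) = i*(N-i)
E(8) = 8 * 2 = 16

16


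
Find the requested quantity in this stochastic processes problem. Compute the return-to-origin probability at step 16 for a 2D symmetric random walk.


P = C(16,8)^2 / 4^16
= 12870^2 / 4294967296
= 165636900 / 4294967296
= 0.0386

0.0386


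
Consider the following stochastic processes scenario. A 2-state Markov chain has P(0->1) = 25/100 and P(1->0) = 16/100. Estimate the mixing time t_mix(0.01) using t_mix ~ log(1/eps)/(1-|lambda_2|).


lambda_2 = |1 - p01 - p10| = |1 - 0.2500 - 0.1600| = 0.5900
t_mix ~ log(1/eps)/(1 - |lambda_2|)
= log(100)/(1 - 0.5900) = 4.6052/0.4100
= 11.2321

11.2321


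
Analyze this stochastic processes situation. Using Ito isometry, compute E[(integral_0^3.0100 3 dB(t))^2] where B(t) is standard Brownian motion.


By Ito isometry: E[(int f dB)^2] = int f^2 dt
= 3^2 * 3.0100
= 9 * 3.0100 = 27.0900

27.0900


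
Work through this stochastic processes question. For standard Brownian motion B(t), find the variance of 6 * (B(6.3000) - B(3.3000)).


Var(alpha*(B(t)-B(s))) = alpha^2 * (t-s)
= 6^2 * (6.3000 - 3.3000)
= 36 * 3.0000
= 108.0000

108.0000


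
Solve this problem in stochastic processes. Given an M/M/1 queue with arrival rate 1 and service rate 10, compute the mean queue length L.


rho = 1/10 = 0.1000
L = rho/(1-rho)
= 0.1000/0.9000
= 0.1111

0.1111


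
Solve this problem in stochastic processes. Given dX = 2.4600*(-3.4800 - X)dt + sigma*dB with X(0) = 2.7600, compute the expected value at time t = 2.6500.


E[X(t)] = mu + (X(0) - mu)*exp(-theta*t)
= -3.4800 + (2.7600 - -3.4800)*exp(-2.4600*2.6500)
= -3.4800 + 6.2400 * 0.0015
= -3.4708

-3.4708


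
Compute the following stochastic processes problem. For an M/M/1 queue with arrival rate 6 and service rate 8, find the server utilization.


rho = lambda/mu
= 6/8
= 0.7500

0.7500


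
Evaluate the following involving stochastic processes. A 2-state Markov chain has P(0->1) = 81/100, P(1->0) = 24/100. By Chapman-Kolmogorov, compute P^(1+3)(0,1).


P^4 = P^1 * P^3
Computing via matrix multiplication of the transition matrix.
Entry (0,1) of P^4 = 0.7714

0.7714


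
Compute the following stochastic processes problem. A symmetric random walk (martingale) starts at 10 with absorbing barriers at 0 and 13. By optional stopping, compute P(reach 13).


By optional stopping theorem: E(M at tau) = M(0) = 10
P(hit 13)*13 + P(hit 0)*0 = 10
P(hit 13) = (10 - 0)/(13 - 0) = 10/13 = 0.7692

0.7692


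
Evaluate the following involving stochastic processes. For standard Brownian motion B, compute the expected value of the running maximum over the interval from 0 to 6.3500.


E(max B(s)) = sqrt(2t/pi)
= sqrt(2*6.3500/pi)
= sqrt(4.0425)
= 2.0106

2.0106


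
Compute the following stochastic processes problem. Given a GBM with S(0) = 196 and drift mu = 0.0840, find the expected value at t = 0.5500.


E[S(t)] = S(0) * exp(mu * t)
= 196 * exp(0.0840 * 0.5500)
= 196 * 1.0473
= 205.2676

205.2676


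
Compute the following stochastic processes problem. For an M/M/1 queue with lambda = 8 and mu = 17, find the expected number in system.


rho = 8/17 = 0.4706
L = rho/(1-rho)
= 0.4706/0.5294
= 0.8889

0.8889


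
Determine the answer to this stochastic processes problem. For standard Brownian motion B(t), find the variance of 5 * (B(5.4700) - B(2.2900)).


Var(alpha*(B(t)-B(s))) = alpha^2 * (t-s)
= 5^2 * (5.4700 - 2.2900)
= 25 * 3.1800
= 79.5000

79.5000


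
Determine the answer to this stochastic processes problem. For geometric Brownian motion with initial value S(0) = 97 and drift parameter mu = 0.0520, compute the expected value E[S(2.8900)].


E[S(t)] = S(0) * exp(mu * t)
= 97 * exp(0.0520 * 2.8900)
= 97 * 1.1622
= 112.7295

112.7295


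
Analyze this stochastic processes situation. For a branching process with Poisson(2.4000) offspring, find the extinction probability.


Since mu = 2.4000 > 1, extinction prob q < 1.
Solve s = exp(mu*(s-1)) iteratively.
q = 0.1214

0.1214


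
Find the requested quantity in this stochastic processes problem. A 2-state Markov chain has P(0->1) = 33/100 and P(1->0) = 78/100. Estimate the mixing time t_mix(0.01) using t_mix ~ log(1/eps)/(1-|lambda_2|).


lambda_2 = |1 - p01 - p10| = |1 - 0.3300 - 0.7800| = 0.1100
t_mix ~ log(1/eps)/(1 - |lambda_2|)
= log(100)/(1 - 0.1100) = 4.6052/0.8900
= 5.1743

5.1743


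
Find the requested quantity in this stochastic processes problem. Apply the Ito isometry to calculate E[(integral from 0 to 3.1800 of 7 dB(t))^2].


By Ito isometry: E[(int f dB)^2] = int f^2 dt
= 7^2 * 3.1800
= 49 * 3.1800 = 155.8200

155.8200


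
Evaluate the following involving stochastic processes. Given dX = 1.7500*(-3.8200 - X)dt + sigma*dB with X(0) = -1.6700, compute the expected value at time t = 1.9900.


E[X(t)] = mu + (X(0) - mu)*exp(-theta*t)
= -3.8200 + (-1.6700 - -3.8200)*exp(-1.7500*1.9900)
= -3.8200 + 2.1500 * 0.0307
= -3.7539

-3.7539


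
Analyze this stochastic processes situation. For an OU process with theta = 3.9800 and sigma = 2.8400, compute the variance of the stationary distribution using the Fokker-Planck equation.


Stationary variance = sigma^2 / (2*theta)
= 2.8400^2 / (2*3.9800)
= 8.0656 / 7.9600
= 1.0133

1.0133


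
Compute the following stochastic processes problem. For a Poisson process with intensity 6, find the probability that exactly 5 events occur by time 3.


P(N(t)=k) = (lambda*t)^k * exp(-lambda*t) / k!
lambda*t = 18
= 18^5 * exp(-18) / 5!
= 1889568 * 1.5230e-08 / 120
= 2.3982e-04

2.3982e-04


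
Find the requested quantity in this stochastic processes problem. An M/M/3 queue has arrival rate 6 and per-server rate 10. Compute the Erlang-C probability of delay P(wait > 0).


a = lambda/mu = 0.6000
rho = a/c = 0.2000
Erlang-C formula applied:
C(c,a) = 0.0247

0.0247


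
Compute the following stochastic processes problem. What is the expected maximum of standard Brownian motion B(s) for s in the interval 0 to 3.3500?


E(max B(s)) = sqrt(2t/pi)
= sqrt(2*3.3500/pi)
= sqrt(2.1327)
= 1.4604

1.4604


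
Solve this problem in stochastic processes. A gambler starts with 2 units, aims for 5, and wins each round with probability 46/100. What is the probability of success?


Gambler's ruin formula:
r = q/p = 0.5400/0.4600 = 1.1739
P(win) = (1 - r^i)/(1 - r^N)
= (1 - 1.1739^2)/(1 - 1.1739^5)
= 0.3075

0.3075


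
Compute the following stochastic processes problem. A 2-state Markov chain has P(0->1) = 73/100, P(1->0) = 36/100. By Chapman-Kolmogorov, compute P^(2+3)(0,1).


P^5 = P^2 * P^3
Computing via matrix multiplication of the transition matrix.
Entry (0,1) of P^5 = 0.6697

0.6697


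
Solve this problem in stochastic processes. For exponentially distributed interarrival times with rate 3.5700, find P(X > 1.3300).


P(X > t) = exp(-lambda * t)
= exp(-3.5700 * 1.3300)
= exp(-4.7481) = 0.0087

0.0087


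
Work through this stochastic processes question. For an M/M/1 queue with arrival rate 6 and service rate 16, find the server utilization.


rho = lambda/mu
= 6/16
= 0.3750

0.3750


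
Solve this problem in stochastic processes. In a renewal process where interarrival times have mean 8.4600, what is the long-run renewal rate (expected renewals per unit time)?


Long-run renewal rate = 1/E(X)
= 1/8.4600
= 0.1182

0.1182


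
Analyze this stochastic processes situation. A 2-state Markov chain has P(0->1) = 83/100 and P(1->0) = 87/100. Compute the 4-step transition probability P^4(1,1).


Computing P^4 by matrix multiplication.
P = [[0.1700, 0.8300], [0.8700, 0.1300]]
After raising P to the power 4:
P^4(1,1) = 0.6111

0.6111


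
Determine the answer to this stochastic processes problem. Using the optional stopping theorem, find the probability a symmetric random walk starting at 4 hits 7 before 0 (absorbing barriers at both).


By optional stopping theorem: E(M at tau) = M(0) = 4
P(hit 7)*7 + P(hit 0)*0 = 4
P(hit 7) = (4 - 0)/(7 - 0) = 4/7 = 0.5714

0.5714


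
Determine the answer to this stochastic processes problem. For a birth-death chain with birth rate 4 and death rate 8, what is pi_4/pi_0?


For birth-death process, pi_n/pi_0 = (lambda/mu)^n
= (4/8)^4
= 0.0625

0.0625


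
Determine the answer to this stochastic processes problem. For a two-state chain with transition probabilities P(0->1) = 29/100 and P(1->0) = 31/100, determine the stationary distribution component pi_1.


Stationary distribution: pi_0 = p10/(p01+p10), pi_1 = p01/(p01+p10)
p01 = 0.2900, p10 = 0.3100
pi_1 = 0.4833

0.4833


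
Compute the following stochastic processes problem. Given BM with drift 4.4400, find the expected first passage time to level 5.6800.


Expected first passage time = a/mu
= 5.6800/4.4400
= 1.2793

1.2793


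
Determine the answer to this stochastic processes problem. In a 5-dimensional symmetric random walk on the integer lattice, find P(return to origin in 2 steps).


P(return in 2 steps) = P(reverse first step) = 1/(2d)
= 1/10
= 0.1000

0.1000


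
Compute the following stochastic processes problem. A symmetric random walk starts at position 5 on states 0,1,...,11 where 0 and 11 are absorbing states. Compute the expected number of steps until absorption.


For symmetric RW on 0,...,N with absorbing barriers, E(i) = i*(N-i)
E(5) = 5 * 6 = 30

30


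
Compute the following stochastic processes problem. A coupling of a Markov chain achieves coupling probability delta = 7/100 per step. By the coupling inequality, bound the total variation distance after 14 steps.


TV distance bound <= (1-delta)^n
= (1 - 0.0700)^14
= 0.9300^14
= 0.3620

0.3620


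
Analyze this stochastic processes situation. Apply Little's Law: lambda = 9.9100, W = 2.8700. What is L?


Little's Law: L = lambda * W
= 9.9100 * 2.8700
= 28.4417

28.4417


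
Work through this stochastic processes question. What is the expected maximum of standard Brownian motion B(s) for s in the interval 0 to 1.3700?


E(max B(s)) = sqrt(2t/pi)
= sqrt(2*1.3700/pi)
= sqrt(0.8722)
= 0.9339

0.9339


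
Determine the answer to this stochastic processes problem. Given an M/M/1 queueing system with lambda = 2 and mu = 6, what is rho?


rho = lambda/mu
= 2/6
= 0.3333

0.3333


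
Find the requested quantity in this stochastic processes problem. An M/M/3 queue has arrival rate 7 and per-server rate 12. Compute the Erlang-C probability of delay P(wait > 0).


a = lambda/mu = 0.5833
rho = a/c = 0.1944
Erlang-C formula applied:
C(c,a) = 0.0229

0.0229


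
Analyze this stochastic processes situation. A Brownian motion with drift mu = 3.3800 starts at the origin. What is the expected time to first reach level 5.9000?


Expected first passage time = a/mu
= 5.9000/3.3800
= 1.7456

1.7456


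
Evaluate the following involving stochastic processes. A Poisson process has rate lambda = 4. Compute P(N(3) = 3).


P(N(t)=k) = (lambda*t)^k * exp(-lambda*t) / k!
lambda*t = 12
= 12^3 * exp(-12) / 3!
= 1728 * 6.1442e-06 / 6
= 0.0018

0.0018


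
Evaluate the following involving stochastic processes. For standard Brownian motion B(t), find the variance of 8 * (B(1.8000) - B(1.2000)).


Var(alpha*(B(t)-B(s))) = alpha^2 * (t-s)
= 8^2 * (1.8000 - 1.2000)
= 64 * 0.6000
= 38.4000

38.4000


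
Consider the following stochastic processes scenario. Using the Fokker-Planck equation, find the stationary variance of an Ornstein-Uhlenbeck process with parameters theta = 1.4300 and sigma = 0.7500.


Stationary variance = sigma^2 / (2*theta)
= 0.7500^2 / (2*1.4300)
= 0.5625 / 2.8600
= 0.1967

0.1967


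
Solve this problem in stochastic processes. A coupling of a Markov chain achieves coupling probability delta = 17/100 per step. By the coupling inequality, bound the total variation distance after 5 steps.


TV distance bound <= (1-delta)^n
= (1 - 0.1700)^5
= 0.8300^5
= 0.3939

0.3939


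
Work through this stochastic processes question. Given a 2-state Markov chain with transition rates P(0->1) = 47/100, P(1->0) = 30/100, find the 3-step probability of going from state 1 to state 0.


Computing P^3 by matrix multiplication.
P = [[0.5300, 0.4700], [0.3000, 0.7000]]
After raising P to the power 3:
P^3(1,0) = 0.3849

0.3849


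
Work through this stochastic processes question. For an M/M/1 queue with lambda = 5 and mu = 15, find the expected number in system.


rho = 5/15 = 0.3333
L = rho/(1-rho)
= 0.3333/0.6667
= 0.5000

0.5000


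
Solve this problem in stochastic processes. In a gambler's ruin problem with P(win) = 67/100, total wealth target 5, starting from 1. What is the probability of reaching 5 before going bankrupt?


Gambler's ruin formula:
r = q/p = 0.3300/0.6700 = 0.4925
P(win) = (1 - r^i)/(1 - r^N)
= (1 - 0.4925^1)/(1 - 0.4925^5)
= 0.5226

0.5226


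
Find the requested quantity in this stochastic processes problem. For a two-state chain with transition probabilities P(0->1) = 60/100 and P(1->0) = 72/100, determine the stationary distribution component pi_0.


Stationary distribution: pi_0 = p10/(p01+p10), pi_1 = p01/(p01+p10)
p01 = 0.6000, p10 = 0.7200
pi_0 = 0.5455

0.5455


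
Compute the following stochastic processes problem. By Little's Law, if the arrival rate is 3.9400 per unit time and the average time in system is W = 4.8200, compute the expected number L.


Little's Law: L = lambda * W
= 3.9400 * 4.8200
= 18.9908

18.9908


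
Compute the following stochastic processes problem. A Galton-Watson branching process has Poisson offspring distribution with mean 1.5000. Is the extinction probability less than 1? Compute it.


Since mu = 1.5000 > 1, extinction prob q < 1.
Solve s = exp(mu*(s-1)) iteratively.
q = 0.4172

0.4172


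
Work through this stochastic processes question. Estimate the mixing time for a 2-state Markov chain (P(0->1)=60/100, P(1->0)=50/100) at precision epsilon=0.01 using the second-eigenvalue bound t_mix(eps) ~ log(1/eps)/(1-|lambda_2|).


lambda_2 = |1 - p01 - p10| = |1 - 0.6000 - 0.5000| = 0.1000
t_mix ~ log(1/eps)/(1 - |lambda_2|)
= log(100)/(1 - 0.1000) = 4.6052/0.9000
= 5.1169

5.1169


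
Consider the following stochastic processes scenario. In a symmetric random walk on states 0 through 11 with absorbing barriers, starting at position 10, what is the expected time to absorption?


For symmetric RW on 0,...,N with absorbing barriers, E(i) = i*(N-i)
E(10) = 10 * 1 = 10

10


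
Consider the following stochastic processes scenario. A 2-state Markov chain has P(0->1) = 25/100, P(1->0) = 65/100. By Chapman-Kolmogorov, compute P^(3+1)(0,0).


P^4 = P^3 * P^1
Computing via matrix multiplication of the transition matrix.
Entry (0,0) of P^4 = 0.7222

0.7222


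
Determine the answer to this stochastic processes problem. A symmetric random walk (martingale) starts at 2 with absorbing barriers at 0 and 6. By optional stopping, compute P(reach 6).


By optional stopping theorem: E(M at tau) = M(0) = 2
P(hit 6)*6 + P(hit 0)*0 = 2
P(hit 6) = (2 - 0)/(6 - 0) = 1/3 = 0.3333

0.3333


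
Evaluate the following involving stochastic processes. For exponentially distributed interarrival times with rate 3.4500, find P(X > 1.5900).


P(X > t) = exp(-lambda * t)
= exp(-3.4500 * 1.5900)
= exp(-5.4855) = 0.0041

0.0041


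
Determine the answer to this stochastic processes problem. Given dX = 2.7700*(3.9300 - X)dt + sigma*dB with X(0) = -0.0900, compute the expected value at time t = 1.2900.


E[X(t)] = mu + (X(0) - mu)*exp(-theta*t)
= 3.9300 + (-0.0900 - 3.9300)*exp(-2.7700*1.2900)
= 3.9300 + -4.0200 * 0.0281
= 3.8172

3.8172


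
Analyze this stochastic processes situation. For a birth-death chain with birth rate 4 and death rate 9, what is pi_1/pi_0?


For birth-death process, pi_n/pi_0 = (lambda/mu)^n
= (4/9)^1
= 0.4444

0.4444


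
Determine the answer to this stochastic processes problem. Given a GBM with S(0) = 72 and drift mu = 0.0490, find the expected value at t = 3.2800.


E[S(t)] = S(0) * exp(mu * t)
= 72 * exp(0.0490 * 3.2800)
= 72 * 1.1744
= 84.5536

84.5536


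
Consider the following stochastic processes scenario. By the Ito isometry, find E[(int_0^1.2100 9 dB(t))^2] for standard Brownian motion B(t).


By Ito isometry: E[(int f dB)^2] = int f^2 dt
= 9^2 * 1.2100
= 81 * 1.2100 = 98.0100

98.0100


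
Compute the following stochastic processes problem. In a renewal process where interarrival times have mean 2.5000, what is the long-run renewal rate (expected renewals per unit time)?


Long-run renewal rate = 1/E(X)
= 1/2.5000
= 0.4000

0.4000


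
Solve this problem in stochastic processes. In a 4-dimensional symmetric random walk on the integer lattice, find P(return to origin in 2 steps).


P(return in 2 steps) = P(reverse first step) = 1/(2d)
= 1/8
= 0.1250

0.1250


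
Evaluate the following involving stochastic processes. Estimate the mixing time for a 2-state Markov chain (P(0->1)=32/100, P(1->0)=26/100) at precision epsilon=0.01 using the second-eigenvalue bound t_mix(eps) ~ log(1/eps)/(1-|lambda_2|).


lambda_2 = |1 - p01 - p10| = |1 - 0.3200 - 0.2600| = 0.4200
t_mix ~ log(1/eps)/(1 - |lambda_2|)
= log(100)/(1 - 0.4200) = 4.6052/0.5800
= 7.9399

7.9399


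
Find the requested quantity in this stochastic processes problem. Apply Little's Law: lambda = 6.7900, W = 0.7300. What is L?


Little's Law: L = lambda * W
= 6.7900 * 0.7300
= 4.9567

4.9567


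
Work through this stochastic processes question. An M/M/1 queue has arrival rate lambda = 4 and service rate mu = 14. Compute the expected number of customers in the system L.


rho = 4/14 = 0.2857
L = rho/(1-rho)
= 0.2857/0.7143
= 0.4000

0.4000


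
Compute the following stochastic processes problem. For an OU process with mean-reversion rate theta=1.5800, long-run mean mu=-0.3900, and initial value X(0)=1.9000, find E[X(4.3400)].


E[X(t)] = mu + (X(0) - mu)*exp(-theta*t)
= -0.3900 + (1.9000 - -0.3900)*exp(-1.5800*4.3400)
= -0.3900 + 2.2900 * 0.0011
= -0.3876

-0.3876


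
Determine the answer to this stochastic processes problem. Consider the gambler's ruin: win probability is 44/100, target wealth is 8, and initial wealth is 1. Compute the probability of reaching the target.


Gambler's ruin formula:
r = q/p = 0.5600/0.4400 = 1.2727
P(win) = (1 - r^i)/(1 - r^N)
= (1 - 1.2727^1)/(1 - 1.2727^8)
= 0.0463

0.0463


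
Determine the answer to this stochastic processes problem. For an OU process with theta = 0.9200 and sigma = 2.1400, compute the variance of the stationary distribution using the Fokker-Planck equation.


Stationary variance = sigma^2 / (2*theta)
= 2.1400^2 / (2*0.9200)
= 4.5796 / 1.8400
= 2.4889

2.4889


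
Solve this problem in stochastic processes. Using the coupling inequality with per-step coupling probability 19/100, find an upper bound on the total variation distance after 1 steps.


TV distance bound <= (1-delta)^n
= (1 - 0.1900)^1
= 0.8100^1
= 0.8100

0.8100


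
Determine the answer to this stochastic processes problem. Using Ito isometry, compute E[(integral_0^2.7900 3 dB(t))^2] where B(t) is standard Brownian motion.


By Ito isometry: E[(int f dB)^2] = int f^2 dt
= 3^2 * 2.7900
= 9 * 2.7900 = 25.1100

25.1100


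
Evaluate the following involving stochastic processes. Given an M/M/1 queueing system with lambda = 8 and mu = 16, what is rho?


rho = lambda/mu
= 8/16
= 0.5000

0.5000


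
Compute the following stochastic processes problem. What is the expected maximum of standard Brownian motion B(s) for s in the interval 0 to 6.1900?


E(max B(s)) = sqrt(2t/pi)
= sqrt(2*6.1900/pi)
= sqrt(3.9407)
= 1.9851

1.9851


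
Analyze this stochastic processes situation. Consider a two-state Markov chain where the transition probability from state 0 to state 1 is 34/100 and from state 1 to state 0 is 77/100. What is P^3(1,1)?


Computing P^3 by matrix multiplication.
P = [[0.6600, 0.3400], [0.7700, 0.2300]]
After raising P to the power 3:
P^3(1,1) = 0.3054

0.3054


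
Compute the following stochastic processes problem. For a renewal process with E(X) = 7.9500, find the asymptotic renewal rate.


Long-run renewal rate = 1/E(X)
= 1/7.9500
= 0.1258

0.1258


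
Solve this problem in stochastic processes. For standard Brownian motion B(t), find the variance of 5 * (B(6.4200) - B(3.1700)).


Var(alpha*(B(t)-B(s))) = alpha^2 * (t-s)
= 5^2 * (6.4200 - 3.1700)
= 25 * 3.2500
= 81.2500

81.2500


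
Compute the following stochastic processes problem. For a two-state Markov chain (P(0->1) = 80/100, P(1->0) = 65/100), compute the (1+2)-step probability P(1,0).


P^3 = P^1 * P^2
Computing via matrix multiplication of the transition matrix.
Entry (1,0) of P^3 = 0.4891

0.4891


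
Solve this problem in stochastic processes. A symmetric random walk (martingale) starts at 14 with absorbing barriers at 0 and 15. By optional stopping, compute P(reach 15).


By optional stopping theorem: E(M at tau) = M(0) = 14
P(hit 15)*15 + P(hit 0)*0 = 14
P(hit 15) = (14 - 0)/(15 - 0) = 14/15 = 0.9333

0.9333


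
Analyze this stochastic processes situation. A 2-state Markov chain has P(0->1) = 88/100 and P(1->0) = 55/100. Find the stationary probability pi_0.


Stationary distribution: pi_0 = p10/(p01+p10), pi_1 = p01/(p01+p10)
p01 = 0.8800, p10 = 0.5500
pi_0 = 0.3846

0.3846


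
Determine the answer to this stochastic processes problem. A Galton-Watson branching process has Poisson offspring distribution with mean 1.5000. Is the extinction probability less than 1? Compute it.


Since mu = 1.5000 > 1, extinction prob q < 1.
Solve s = exp(mu*(s-1)) iteratively.
q = 0.4172

0.4172


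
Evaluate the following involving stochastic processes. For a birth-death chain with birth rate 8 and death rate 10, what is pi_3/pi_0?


For birth-death process, pi_n/pi_0 = (lambda/mu)^n
= (8/10)^3
= 0.5120

0.5120


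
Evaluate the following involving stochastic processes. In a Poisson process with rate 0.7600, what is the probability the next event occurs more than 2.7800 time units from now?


P(X > t) = exp(-lambda * t)
= exp(-0.7600 * 2.7800)
= exp(-2.1128) = 0.1209

0.1209


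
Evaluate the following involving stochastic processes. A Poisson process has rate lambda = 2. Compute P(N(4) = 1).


P(N(t)=k) = (lambda*t)^k * exp(-lambda*t) / k!
lambda*t = 8
= 8^1 * exp(-8) / 1!
= 8 * 3.3546e-04 / 1
= 0.0027

0.0027


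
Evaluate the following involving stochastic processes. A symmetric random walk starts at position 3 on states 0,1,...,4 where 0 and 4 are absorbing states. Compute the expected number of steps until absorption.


For symmetric RW on 0,...,N with absorbing barriers, E(i) = i*(N-i)
E(3) = 3 * 1 = 3

3


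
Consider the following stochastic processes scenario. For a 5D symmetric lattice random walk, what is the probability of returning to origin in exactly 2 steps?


P(return in 2 steps) = P(reverse first step) = 1/(2d)
= 1/10
= 0.1000

0.1000


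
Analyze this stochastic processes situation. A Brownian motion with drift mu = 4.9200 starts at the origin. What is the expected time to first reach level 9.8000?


Expected first passage time = a/mu
= 9.8000/4.9200
= 1.9919

1.9919


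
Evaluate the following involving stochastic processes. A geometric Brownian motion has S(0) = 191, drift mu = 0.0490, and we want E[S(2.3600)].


E[S(t)] = S(0) * exp(mu * t)
= 191 * exp(0.0490 * 2.3600)
= 191 * 1.1226
= 214.4150

214.4150


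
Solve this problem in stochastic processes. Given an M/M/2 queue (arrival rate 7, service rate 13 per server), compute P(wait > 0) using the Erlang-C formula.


a = lambda/mu = 0.5385
rho = a/c = 0.2692
Erlang-C formula applied:
C(c,a) = 0.1142

0.1142


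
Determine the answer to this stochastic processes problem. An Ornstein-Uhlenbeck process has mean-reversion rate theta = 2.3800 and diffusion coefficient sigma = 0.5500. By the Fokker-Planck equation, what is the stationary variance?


Stationary variance = sigma^2 / (2*theta)
= 0.5500^2 / (2*2.3800)
= 0.3025 / 4.7600
= 0.0636

0.0636


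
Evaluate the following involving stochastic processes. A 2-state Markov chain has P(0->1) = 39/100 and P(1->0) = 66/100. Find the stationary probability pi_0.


Stationary distribution: pi_0 = p10/(p01+p10), pi_1 = p01/(p01+p10)
p01 = 0.3900, p10 = 0.6600
pi_0 = 0.6286

0.6286


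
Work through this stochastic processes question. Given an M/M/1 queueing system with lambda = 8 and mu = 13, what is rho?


rho = lambda/mu
= 8/13
= 0.6154

0.6154


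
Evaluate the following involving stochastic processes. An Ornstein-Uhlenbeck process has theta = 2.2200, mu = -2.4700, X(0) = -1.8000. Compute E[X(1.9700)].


E[X(t)] = mu + (X(0) - mu)*exp(-theta*t)
= -2.4700 + (-1.8000 - -2.4700)*exp(-2.2200*1.9700)
= -2.4700 + 0.6700 * 0.0126
= -2.4616

-2.4616


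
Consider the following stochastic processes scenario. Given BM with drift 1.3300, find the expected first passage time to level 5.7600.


Expected first passage time = a/mu
= 5.7600/1.3300
= 4.3308

4.3308


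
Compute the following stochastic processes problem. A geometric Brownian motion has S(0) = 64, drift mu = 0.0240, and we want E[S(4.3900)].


E[S(t)] = S(0) * exp(mu * t)
= 64 * exp(0.0240 * 4.3900)
= 64 * 1.1111
= 71.1111

71.1111


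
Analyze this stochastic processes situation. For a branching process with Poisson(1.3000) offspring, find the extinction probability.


Since mu = 1.3000 > 1, extinction prob q < 1.
Solve s = exp(mu*(s-1)) iteratively.
q = 0.5770

0.5770


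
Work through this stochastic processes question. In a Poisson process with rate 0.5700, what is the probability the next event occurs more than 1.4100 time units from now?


P(X > t) = exp(-lambda * t)
= exp(-0.5700 * 1.4100)
= exp(-0.8037) = 0.4477

0.4477


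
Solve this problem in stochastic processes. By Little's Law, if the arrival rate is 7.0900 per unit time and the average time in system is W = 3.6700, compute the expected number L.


Little's Law: L = lambda * W
= 7.0900 * 3.6700
= 26.0203

26.0203


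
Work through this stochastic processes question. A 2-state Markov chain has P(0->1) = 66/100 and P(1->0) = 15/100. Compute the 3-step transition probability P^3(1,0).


Computing P^3 by matrix multiplication.
P = [[0.3400, 0.6600], [0.1500, 0.8500]]
After raising P to the power 3:
P^3(1,0) = 0.1839

0.1839


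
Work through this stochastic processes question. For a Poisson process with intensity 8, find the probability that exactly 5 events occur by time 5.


P(N(t)=k) = (lambda*t)^k * exp(-lambda*t) / k!
lambda*t = 40
= 40^5 * exp(-40) / 5!
= 102400000 * 4.2484e-18 / 120
= 3.6253e-12

3.6253e-12


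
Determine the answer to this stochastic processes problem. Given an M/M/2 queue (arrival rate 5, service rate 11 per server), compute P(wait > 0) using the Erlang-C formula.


a = lambda/mu = 0.4545
rho = a/c = 0.2273
Erlang-C formula applied:
C(c,a) = 0.0842

0.0842


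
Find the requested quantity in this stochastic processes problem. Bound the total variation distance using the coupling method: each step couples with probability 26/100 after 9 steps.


TV distance bound <= (1-delta)^n
= (1 - 0.2600)^9
= 0.7400^9
= 0.0665

0.0665


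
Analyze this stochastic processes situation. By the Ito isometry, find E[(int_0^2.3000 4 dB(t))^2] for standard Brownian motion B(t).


By Ito isometry: E[(int f dB)^2] = int f^2 dt
= 4^2 * 2.3000
= 16 * 2.3000 = 36.8000

36.8000


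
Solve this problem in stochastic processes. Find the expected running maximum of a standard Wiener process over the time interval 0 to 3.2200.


E(max B(s)) = sqrt(2t/pi)
= sqrt(2*3.2200/pi)
= sqrt(2.0499)
= 1.4318

1.4318


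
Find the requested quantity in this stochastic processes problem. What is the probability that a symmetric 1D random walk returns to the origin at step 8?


P(S(8) = 0) = C(8,4) / 4^4
= 70 / 256
= 0.2734

0.2734


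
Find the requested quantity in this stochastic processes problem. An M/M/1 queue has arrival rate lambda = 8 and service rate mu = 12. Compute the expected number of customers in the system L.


rho = 8/12 = 0.6667
L = rho/(1-rho)
= 0.6667/0.3333
= 2.0000

2.0000


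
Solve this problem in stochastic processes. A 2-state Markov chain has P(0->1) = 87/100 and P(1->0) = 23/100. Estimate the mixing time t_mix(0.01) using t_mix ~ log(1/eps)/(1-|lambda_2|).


lambda_2 = |1 - p01 - p10| = |1 - 0.8700 - 0.2300| = 0.1000
t_mix ~ log(1/eps)/(1 - |lambda_2|)
= log(100)/(1 - 0.1000) = 4.6052/0.9000
= 5.1169

5.1169


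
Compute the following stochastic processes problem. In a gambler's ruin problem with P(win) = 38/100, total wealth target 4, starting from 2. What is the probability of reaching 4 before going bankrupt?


Gambler's ruin formula:
r = q/p = 0.6200/0.3800 = 1.6316
P(win) = (1 - r^i)/(1 - r^N)
= (1 - 1.6316^2)/(1 - 1.6316^4)
= 0.2731

0.2731


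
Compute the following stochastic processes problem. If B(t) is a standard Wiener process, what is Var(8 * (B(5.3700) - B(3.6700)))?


Var(alpha*(B(t)-B(s))) = alpha^2 * (t-s)
= 8^2 * (5.3700 - 3.6700)
= 64 * 1.7000
= 108.8000

108.8000


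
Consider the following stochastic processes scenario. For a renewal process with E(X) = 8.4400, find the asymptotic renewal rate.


Long-run renewal rate = 1/E(X)
= 1/8.4400
= 0.1185

0.1185


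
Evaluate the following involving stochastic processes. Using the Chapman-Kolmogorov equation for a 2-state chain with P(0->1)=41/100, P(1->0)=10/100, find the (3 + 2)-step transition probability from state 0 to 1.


P^5 = P^3 * P^2
Computing via matrix multiplication of the transition matrix.
Entry (0,1) of P^5 = 0.7812

0.7812


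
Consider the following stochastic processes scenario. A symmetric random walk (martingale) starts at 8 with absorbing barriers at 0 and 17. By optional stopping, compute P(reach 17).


By optional stopping theorem: E(M at tau) = M(0) = 8
P(hit 17)*17 + P(hit 0)*0 = 8
P(hit 17) = (8 - 0)/(17 - 0) = 8/17 = 0.4706

0.4706


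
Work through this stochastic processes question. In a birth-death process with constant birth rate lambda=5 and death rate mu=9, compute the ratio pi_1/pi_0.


For birth-death process, pi_n/pi_0 = (lambda/mu)^n
= (5/9)^1
= 0.5556

0.5556


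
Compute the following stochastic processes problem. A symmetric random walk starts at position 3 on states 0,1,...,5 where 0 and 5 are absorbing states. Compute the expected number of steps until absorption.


For symmetric RW on 0,...,N with absorbing barriers, E(i) = i*(N-i)
E(3) = 3 * 2 = 6

6


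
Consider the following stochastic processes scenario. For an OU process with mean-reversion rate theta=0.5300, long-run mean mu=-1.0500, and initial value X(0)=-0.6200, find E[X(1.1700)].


E[X(t)] = mu + (X(0) - mu)*exp(-theta*t)
= -1.0500 + (-0.6200 - -1.0500)*exp(-0.5300*1.1700)
= -1.0500 + 0.4300 * 0.5379
= -0.8187

-0.8187


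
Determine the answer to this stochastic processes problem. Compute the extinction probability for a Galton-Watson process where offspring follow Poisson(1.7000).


Since mu = 1.7000 > 1, extinction prob q < 1.
Solve s = exp(mu*(s-1)) iteratively.
q = 0.3088

0.3088


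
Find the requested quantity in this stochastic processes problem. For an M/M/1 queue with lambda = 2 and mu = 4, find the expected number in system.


rho = 2/4 = 0.5000
L = rho/(1-rho)
= 0.5000/0.5000
= 1.0000

1.0000


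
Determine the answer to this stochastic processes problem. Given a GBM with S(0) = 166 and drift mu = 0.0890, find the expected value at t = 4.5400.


E[S(t)] = S(0) * exp(mu * t)
= 166 * exp(0.0890 * 4.5400)
= 166 * 1.4979
= 248.6504

248.6504


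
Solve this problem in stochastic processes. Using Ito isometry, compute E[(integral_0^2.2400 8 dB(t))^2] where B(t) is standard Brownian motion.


By Ito isometry: E[(int f dB)^2] = int f^2 dt
= 8^2 * 2.2400
= 64 * 2.2400 = 143.3600

143.3600


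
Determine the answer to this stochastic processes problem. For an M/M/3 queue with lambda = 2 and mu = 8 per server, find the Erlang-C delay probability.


a = lambda/mu = 0.2500
rho = a/c = 0.0833
Erlang-C formula applied:
C(c,a) = 0.0022

0.0022


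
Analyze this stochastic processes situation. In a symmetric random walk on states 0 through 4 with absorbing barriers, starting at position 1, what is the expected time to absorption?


For symmetric RW on 0,...,N with absorbing barriers, E(i) = i*(N-i)
E(1) = 1 * 3 = 3

3


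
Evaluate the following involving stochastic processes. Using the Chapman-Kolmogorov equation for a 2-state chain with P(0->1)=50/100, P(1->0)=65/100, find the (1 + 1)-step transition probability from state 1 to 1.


P^2 = P^1 * P^1
Computing via matrix multiplication of the transition matrix.
Entry (1,1) of P^2 = 0.4475

0.4475


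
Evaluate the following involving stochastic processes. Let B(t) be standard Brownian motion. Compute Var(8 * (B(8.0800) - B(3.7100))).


Var(alpha*(B(t)-B(s))) = alpha^2 * (t-s)
= 8^2 * (8.0800 - 3.7100)
= 64 * 4.3700
= 279.6800

279.6800


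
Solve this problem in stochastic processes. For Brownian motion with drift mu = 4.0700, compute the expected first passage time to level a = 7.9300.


Expected first passage time = a/mu
= 7.9300/4.0700
= 1.9484

1.9484


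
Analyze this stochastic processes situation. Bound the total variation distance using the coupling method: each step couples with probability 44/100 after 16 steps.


TV distance bound <= (1-delta)^n
= (1 - 0.4400)^16
= 0.5600^16
= 9.3542e-05

9.3542e-05


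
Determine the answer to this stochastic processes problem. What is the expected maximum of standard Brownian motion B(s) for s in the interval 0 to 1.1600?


E(max B(s)) = sqrt(2t/pi)
= sqrt(2*1.1600/pi)
= sqrt(0.7385)
= 0.8593

0.8593


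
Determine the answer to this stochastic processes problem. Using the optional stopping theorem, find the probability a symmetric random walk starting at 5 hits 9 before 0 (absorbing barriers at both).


By optional stopping theorem: E(M at tau) = M(0) = 5
P(hit 9)*9 + P(hit 0)*0 = 5
P(hit 9) = (5 - 0)/(9 - 0) = 5/9 = 0.5556

0.5556


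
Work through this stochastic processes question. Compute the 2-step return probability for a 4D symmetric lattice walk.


P(return in 2 steps) = P(reverse first step) = 1/(2d)
= 1/8
= 0.1250

0.1250


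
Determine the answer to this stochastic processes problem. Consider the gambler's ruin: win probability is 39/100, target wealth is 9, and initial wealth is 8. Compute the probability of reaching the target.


Gambler's ruin formula:
r = q/p = 0.6100/0.3900 = 1.5641
P(win) = (1 - r^i)/(1 - r^N)
= (1 - 1.5641^8)/(1 - 1.5641^9)
= 0.6328

0.6328


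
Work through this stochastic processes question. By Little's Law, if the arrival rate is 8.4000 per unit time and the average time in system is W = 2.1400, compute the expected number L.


Little's Law: L = lambda * W
= 8.4000 * 2.1400
= 17.9760

17.9760


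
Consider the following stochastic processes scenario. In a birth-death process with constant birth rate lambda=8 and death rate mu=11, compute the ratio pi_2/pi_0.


For birth-death process, pi_n/pi_0 = (lambda/mu)^n
= (8/11)^2
= 0.5289

0.5289


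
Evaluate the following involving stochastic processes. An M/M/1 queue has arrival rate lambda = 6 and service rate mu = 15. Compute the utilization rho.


rho = lambda/mu
= 6/15
= 0.4000

0.4000


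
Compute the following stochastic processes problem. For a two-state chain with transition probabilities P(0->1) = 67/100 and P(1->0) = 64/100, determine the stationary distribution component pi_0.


Stationary distribution: pi_0 = p10/(p01+p10), pi_1 = p01/(p01+p10)
p01 = 0.6700, p10 = 0.6400
pi_0 = 0.4885

0.4885


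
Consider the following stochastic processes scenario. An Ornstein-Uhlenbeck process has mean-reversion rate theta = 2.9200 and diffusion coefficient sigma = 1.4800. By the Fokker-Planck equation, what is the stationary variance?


Stationary variance = sigma^2 / (2*theta)
= 1.4800^2 / (2*2.9200)
= 2.1904 / 5.8400
= 0.3751

0.3751


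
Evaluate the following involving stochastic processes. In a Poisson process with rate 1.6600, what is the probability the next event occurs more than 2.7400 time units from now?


P(X > t) = exp(-lambda * t)
= exp(-1.6600 * 2.7400)
= exp(-4.5484) = 0.0106

0.0106


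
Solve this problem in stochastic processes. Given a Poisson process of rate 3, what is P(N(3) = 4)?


P(N(t)=k) = (lambda*t)^k * exp(-lambda*t) / k!
lambda*t = 9
= 9^4 * exp(-9) / 4!
= 6561 * 1.2341e-04 / 24
= 0.0337

0.0337


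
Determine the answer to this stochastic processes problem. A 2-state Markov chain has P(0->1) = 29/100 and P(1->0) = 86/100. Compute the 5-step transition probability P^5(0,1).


Computing P^5 by matrix multiplication.
P = [[0.7100, 0.2900], [0.8600, 0.1400]]
After raising P to the power 5:
P^5(0,1) = 0.2522

0.2522


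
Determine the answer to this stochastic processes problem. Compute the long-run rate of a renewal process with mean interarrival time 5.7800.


Long-run renewal rate = 1/E(X)
= 1/5.7800
= 0.1730

0.1730


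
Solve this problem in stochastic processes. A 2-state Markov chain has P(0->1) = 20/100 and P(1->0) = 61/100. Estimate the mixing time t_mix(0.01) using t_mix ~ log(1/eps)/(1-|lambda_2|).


lambda_2 = |1 - p01 - p10| = |1 - 0.2000 - 0.6100| = 0.1900
t_mix ~ log(1/eps)/(1 - |lambda_2|)
= log(100)/(1 - 0.1900) = 4.6052/0.8100
= 5.6854

5.6854


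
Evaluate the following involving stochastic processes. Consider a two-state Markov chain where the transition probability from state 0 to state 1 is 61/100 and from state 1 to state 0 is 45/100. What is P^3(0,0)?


Computing P^3 by matrix multiplication.
P = [[0.3900, 0.6100], [0.4500, 0.5500]]
After raising P to the power 3:
P^3(0,0) = 0.4244

0.4244


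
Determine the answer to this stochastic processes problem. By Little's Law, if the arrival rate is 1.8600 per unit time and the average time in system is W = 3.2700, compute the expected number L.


Little's Law: L = lambda * W
= 1.8600 * 3.2700
= 6.0822

6.0822


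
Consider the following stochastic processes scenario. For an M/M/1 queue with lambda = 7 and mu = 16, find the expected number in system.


rho = 7/16 = 0.4375
L = rho/(1-rho)
= 0.4375/0.5625
= 0.7778

0.7778


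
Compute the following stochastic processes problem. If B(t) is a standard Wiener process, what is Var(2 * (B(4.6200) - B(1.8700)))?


Var(alpha*(B(t)-B(s))) = alpha^2 * (t-s)
= 2^2 * (4.6200 - 1.8700)
= 4 * 2.7500
= 11.0000

11.0000


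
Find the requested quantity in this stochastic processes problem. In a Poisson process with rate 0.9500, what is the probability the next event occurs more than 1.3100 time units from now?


P(X > t) = exp(-lambda * t)
= exp(-0.9500 * 1.3100)
= exp(-1.2445) = 0.2881

0.2881


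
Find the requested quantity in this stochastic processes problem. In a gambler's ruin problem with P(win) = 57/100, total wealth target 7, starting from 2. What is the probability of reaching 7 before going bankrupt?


Gambler's ruin formula:
r = q/p = 0.4300/0.5700 = 0.7544
P(win) = (1 - r^i)/(1 - r^N)
= (1 - 0.7544^2)/(1 - 0.7544^7)
= 0.5005

0.5005


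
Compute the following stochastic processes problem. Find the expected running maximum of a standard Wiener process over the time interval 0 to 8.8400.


E(max B(s)) = sqrt(2t/pi)
= sqrt(2*8.8400/pi)
= sqrt(5.6277)
= 2.3723

2.3723


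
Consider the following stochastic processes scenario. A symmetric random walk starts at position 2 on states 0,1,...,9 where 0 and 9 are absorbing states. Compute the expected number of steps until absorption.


For symmetric RW on 0,...,N with absorbing barriers, E(i) = i*(N-i)
E(2) = 2 * 7 = 14

14
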